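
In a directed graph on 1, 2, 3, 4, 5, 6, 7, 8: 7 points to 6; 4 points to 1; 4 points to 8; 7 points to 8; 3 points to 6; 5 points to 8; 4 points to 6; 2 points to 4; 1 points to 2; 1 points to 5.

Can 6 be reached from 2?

Yes

Explore from 2.
Distance 1: reach 4.
Distance 2: reach 1, 6, 8.
Found 6.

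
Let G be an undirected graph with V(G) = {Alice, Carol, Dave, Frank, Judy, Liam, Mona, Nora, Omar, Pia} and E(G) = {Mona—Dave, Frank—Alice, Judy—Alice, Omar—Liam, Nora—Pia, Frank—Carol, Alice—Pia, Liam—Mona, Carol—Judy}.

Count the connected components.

From Alice: component {Alice, Carol, Frank, Judy, Nora, Pia}.
From Dave: component {Dave, Liam, Mona, Omar}.
That's 2 components.

2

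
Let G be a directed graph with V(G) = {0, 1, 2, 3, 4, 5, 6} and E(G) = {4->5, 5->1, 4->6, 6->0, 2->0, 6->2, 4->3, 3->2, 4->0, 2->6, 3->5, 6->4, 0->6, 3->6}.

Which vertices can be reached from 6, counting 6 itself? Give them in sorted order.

Start at 6.
Its neighbours: 0, 2, 4.
Then their neighbours: 3, 5.
Then next layer: 1.
Every vertex is now reached.

0, 1, 2, 3, 4, 5, 6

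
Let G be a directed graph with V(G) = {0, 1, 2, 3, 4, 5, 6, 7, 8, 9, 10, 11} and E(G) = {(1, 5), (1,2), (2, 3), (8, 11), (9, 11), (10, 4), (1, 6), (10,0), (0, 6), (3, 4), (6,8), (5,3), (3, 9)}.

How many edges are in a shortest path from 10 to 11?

4

Distance 0: 10.
Distance 1: 0, 4.
Distance 2: 6.
Distance 3: 8.
Distance 4: 11 — contains 11.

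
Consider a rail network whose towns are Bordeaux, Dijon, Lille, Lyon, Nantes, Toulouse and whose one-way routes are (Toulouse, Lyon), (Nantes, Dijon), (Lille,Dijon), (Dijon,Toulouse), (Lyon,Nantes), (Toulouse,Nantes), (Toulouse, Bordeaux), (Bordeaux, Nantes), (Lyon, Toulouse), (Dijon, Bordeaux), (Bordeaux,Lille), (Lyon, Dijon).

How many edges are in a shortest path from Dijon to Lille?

2

Distance 0: Dijon.
Distance 1: Bordeaux, Toulouse.
Distance 2: Lille, Lyon, Nantes — contains Lille.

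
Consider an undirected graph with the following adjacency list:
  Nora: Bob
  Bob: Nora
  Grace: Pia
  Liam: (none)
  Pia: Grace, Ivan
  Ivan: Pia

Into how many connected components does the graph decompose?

From Bob: component {Bob, Nora}.
From Grace: component {Grace, Ivan, Pia}.
From Liam: component {Liam}.
That's 3 components.

3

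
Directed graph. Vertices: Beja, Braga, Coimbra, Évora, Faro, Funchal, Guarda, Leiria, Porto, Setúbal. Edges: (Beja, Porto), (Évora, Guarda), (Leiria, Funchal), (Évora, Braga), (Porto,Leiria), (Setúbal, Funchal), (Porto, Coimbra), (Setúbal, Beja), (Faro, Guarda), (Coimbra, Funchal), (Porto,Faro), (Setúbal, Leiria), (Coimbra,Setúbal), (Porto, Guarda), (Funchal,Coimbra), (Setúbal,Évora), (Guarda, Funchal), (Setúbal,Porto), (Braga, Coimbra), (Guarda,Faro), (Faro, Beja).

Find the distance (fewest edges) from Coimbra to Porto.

2

Distance 0: Coimbra.
Distance 1: Funchal, Setúbal.
Distance 2: Beja, Évora, Leiria, Porto — contains Porto.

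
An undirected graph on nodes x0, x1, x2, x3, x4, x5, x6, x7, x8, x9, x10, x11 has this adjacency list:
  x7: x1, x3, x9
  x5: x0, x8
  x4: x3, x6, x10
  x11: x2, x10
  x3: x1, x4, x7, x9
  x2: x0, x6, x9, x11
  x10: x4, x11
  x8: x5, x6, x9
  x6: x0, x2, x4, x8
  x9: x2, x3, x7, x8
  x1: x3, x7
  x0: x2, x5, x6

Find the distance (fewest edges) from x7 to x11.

3

Distance 0: x7.
Distance 1: x1, x3, x9.
Distance 2: x2, x4, x8.
Distance 3: x0, x5, x6, x10, x11 — contains x11.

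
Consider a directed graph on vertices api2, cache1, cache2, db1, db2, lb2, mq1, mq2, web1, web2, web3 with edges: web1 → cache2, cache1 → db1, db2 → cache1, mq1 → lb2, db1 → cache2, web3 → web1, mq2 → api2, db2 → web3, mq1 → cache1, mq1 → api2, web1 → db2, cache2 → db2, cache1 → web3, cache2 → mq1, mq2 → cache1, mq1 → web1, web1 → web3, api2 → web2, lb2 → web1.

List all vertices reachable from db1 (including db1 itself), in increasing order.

api2, cache1, cache2, db1, db2, lb2, mq1, web1, web2, web3

Start at db1.
Its neighbours: cache2.
Then their neighbours: db2, mq1.
Then next layer: api2, cache1, lb2, web1, web3.
Then next layer: web2.
Nothing further is reachable.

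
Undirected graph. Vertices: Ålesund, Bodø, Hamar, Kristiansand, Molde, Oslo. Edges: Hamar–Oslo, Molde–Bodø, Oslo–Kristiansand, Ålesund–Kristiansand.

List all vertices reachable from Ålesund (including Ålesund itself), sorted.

Ålesund, Hamar, Kristiansand, Oslo

Start at Ålesund.
Its neighbours: Kristiansand.
Then their neighbours: Oslo.
Then next layer: Hamar.
Nothing further is reachable.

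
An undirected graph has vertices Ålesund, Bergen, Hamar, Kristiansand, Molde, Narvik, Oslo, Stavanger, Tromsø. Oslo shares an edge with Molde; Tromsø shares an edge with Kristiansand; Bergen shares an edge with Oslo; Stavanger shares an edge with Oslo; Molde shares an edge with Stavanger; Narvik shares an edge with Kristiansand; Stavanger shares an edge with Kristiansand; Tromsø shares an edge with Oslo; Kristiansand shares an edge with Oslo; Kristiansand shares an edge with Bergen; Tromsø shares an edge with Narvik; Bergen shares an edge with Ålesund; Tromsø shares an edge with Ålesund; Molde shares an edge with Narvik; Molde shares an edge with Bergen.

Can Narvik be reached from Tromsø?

Explore from Tromsø.
Distance 1: reach Ålesund, Kristiansand, Narvik, Oslo.
Found Narvik.

Yes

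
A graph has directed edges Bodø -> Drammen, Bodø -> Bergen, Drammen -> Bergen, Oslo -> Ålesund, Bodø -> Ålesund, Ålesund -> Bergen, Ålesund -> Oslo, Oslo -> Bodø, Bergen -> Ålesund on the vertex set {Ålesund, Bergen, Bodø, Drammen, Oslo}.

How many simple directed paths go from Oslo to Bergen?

Oslo→Ålesund→Bergen
Oslo→Bodø→Ålesund→Bergen
Oslo→Bodø→Bergen
Oslo→Bodø→Drammen→Bergen

4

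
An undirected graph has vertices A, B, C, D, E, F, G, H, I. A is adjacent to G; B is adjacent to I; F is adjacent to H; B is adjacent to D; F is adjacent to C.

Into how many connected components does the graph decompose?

4

From A: component {A, G}.
From B: component {B, D, I}.
From C: component {C, F, H}.
From E: component {E}.
That's 4 components.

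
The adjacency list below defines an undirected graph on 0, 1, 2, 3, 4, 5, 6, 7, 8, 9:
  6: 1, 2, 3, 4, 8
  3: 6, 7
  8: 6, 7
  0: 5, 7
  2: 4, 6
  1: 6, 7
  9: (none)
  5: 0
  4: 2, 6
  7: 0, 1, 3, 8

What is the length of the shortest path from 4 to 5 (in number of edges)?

Distance 0: 4.
Distance 1: 2, 6.
Distance 2: 1, 3, 8.
Distance 3: 7.
Distance 4: 0.
Distance 5: 5 — contains 5.

5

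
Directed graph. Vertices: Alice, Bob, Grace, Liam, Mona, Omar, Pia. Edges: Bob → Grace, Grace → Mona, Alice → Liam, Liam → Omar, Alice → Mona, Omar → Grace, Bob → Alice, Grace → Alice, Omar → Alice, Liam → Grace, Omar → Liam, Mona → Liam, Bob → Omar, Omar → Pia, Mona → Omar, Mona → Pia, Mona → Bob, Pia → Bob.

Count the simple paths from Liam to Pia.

Liam→Grace→Alice→Mona→Bob→Omar→Pia
Liam→Grace→Alice→Mona→Omar→Pia
Liam→Grace→Alice→Mona→Pia
Liam→Grace→Mona→Bob→Omar→Pia
Liam→Grace→Mona→Omar→Pia
Liam→Grace→Mona→Pia
Liam→Omar→Alice→Mona→Pia
Liam→Omar→Grace→Alice→Mona→Pia
Liam→Omar→Grace→Mona→Pia
Liam→Omar→Pia

10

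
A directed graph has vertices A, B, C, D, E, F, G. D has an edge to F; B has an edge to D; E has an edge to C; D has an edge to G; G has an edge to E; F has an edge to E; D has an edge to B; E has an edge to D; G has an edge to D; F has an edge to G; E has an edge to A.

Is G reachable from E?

Yes

Explore from E.
Distance 1: reach A, C, D.
Distance 2: reach B, F, G.
Found G.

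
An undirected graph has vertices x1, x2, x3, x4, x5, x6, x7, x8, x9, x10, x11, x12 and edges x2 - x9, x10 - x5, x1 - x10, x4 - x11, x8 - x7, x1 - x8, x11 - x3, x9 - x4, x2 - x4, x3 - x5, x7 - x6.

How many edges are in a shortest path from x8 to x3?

Distance 0: x8.
Distance 1: x1, x7.
Distance 2: x6, x10.
Distance 3: x5.
Distance 4: x3 — contains x3.

4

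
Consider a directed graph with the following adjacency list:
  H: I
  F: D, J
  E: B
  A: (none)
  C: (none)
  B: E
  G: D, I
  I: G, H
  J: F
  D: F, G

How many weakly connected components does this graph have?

4

From A: component {A}.
From B: component {B, E}.
From C: component {C}.
From D: component {D, F, G, H, I, J}.
That's 4 components.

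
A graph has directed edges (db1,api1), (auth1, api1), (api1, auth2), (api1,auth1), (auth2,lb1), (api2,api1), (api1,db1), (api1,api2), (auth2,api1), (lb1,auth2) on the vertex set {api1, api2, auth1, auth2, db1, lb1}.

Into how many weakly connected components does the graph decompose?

From api1: component {api1, api2, auth1, auth2, db1, lb1}.
That's 1 component.

1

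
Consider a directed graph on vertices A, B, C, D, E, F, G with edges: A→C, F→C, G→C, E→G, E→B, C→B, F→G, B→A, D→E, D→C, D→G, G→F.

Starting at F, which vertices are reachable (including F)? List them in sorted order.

A, B, C, F, G

Start at F.
Its neighbours: C, G.
Then their neighbours: B.
Then next layer: A.
Nothing further is reachable.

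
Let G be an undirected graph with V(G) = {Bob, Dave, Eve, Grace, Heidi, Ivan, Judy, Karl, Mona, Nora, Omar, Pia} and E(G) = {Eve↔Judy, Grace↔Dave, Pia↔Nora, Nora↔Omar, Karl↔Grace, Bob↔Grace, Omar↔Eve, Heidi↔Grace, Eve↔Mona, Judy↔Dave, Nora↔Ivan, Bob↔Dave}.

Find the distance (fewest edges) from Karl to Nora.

Distance 0: Karl.
Distance 1: Grace.
Distance 2: Bob, Dave, Heidi.
Distance 3: Judy.
Distance 4: Eve.
Distance 5: Mona, Omar.
Distance 6: Nora — contains Nora.

6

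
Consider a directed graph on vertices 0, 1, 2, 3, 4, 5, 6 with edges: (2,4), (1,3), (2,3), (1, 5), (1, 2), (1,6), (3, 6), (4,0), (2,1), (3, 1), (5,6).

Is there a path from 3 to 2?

Yes

Explore from 3.
Distance 1: reach 1, 6.
Distance 2: reach 2, 5.
Found 2.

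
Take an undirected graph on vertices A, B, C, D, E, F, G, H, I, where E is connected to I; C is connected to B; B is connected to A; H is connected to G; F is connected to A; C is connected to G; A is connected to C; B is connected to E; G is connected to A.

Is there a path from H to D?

No

Explore from H.
Distance 1: reach G.
Distance 2: reach A, C.
Distance 3: reach B, F.
Distance 4: reach E.
Distance 5: reach I.
The search is exhausted without reaching D; it lies in a different component.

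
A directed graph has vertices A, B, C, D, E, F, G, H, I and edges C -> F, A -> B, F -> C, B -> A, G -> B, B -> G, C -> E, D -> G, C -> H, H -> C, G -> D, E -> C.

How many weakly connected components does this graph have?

From A: component {A, B, D, G}.
From C: component {C, E, F, H}.
From I: component {I}.
That's 3 components.

3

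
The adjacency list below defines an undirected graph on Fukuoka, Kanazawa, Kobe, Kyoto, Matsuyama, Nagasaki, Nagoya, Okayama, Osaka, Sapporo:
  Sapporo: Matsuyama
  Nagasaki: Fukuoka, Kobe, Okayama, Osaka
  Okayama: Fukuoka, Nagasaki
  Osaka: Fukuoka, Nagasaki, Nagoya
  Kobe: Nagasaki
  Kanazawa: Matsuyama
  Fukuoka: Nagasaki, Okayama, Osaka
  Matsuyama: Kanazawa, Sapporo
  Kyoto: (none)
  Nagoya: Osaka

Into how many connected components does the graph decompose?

From Fukuoka: component {Fukuoka, Kobe, Nagasaki, Nagoya, Okayama, Osaka}.
From Kanazawa: component {Kanazawa, Matsuyama, Sapporo}.
From Kyoto: component {Kyoto}.
That's 3 components.

3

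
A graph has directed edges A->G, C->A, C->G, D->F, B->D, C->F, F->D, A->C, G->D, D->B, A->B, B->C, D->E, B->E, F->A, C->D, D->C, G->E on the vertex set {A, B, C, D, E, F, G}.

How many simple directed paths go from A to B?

5

A→B
A→C→D→B
A→C→F→D→B
A→C→G→D→B
A→G→D→B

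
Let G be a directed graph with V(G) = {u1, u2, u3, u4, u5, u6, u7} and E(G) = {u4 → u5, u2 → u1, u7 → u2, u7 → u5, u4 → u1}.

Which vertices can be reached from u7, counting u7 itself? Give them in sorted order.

u1, u2, u5, u7

Start at u7.
Its neighbours: u2, u5.
Then their neighbours: u1.
Nothing further is reachable.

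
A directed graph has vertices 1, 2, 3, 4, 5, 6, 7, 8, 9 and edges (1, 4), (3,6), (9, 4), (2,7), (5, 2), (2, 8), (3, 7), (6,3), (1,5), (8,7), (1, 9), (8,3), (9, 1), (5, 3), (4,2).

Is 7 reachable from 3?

Explore from 3.
Distance 1: reach 6, 7.
Found 7.

Yes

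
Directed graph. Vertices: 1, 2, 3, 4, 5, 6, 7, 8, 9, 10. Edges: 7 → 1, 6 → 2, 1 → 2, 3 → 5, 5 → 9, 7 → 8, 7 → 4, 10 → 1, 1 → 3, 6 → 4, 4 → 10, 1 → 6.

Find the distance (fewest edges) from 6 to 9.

Distance 0: 6.
Distance 1: 2, 4.
Distance 2: 10.
Distance 3: 1.
Distance 4: 3.
Distance 5: 5.
Distance 6: 9 — contains 9.

6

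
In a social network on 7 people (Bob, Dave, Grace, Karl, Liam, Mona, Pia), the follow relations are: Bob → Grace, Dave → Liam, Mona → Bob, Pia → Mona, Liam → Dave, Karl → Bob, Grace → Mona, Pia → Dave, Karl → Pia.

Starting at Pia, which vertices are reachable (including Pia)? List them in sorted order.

Start at Pia.
Its neighbours: Dave, Mona.
Then their neighbours: Bob, Liam.
Then next layer: Grace.
Nothing further is reachable.

Bob, Dave, Grace, Liam, Mona, Pia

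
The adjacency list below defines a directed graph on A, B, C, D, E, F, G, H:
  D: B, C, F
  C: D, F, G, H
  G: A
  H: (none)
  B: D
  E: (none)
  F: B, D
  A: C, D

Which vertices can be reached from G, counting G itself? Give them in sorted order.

Start at G.
Its neighbours: A.
Then their neighbours: C, D.
Then next layer: B, F, H.
Nothing further is reachable.

A, B, C, D, F, G, H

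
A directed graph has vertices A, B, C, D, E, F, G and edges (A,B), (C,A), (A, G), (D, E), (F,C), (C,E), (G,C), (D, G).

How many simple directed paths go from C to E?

1

C→E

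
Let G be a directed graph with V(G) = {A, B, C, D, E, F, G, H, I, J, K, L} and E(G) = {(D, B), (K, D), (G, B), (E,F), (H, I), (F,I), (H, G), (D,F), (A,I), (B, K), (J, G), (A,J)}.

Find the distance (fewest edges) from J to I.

6

Distance 0: J.
Distance 1: G.
Distance 2: B.
Distance 3: K.
Distance 4: D.
Distance 5: F.
Distance 6: I — contains I.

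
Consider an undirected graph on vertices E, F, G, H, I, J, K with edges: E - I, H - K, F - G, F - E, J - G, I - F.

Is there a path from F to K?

Explore from F.
Distance 1: reach E, G, I.
Distance 2: reach J.
The search is exhausted without reaching K; it lies in a different component.

No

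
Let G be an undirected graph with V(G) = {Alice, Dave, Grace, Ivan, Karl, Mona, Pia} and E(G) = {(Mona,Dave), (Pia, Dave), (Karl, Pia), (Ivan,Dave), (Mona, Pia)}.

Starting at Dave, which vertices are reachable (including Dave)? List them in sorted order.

Start at Dave.
Its neighbours: Ivan, Mona, Pia.
Then their neighbours: Karl.
Nothing further is reachable.

Dave, Ivan, Karl, Mona, Pia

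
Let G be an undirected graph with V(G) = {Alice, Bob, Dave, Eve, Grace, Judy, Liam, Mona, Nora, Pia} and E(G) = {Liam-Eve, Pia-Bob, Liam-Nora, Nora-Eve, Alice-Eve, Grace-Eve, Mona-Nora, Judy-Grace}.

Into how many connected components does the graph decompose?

3

From Alice: component {Alice, Eve, Grace, Judy, Liam, Mona, Nora}.
From Bob: component {Bob, Pia}.
From Dave: component {Dave}.
That's 3 components.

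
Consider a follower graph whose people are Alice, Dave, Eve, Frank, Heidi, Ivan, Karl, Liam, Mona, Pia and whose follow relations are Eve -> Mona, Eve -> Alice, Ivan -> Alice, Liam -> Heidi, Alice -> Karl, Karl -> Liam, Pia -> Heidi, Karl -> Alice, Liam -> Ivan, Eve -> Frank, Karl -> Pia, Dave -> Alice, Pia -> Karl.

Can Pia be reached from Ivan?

Explore from Ivan.
Distance 1: reach Alice.
Distance 2: reach Karl.
Distance 3: reach Liam, Pia.
Found Pia.

Yes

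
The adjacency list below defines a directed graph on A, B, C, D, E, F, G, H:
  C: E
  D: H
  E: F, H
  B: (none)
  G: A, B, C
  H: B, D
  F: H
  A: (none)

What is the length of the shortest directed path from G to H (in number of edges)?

Distance 0: G.
Distance 1: A, B, C.
Distance 2: E.
Distance 3: F, H — contains H.

3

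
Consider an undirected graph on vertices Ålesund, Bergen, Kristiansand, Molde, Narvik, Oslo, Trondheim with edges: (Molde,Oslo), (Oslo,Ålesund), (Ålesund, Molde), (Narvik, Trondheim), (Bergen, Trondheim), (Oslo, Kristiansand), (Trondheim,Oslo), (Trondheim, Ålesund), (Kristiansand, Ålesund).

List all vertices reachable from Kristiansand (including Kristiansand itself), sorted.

Ålesund, Bergen, Kristiansand, Molde, Narvik, Oslo, Trondheim

Start at Kristiansand.
Its neighbours: Ålesund, Oslo.
Then their neighbours: Molde, Trondheim.
Then next layer: Bergen, Narvik.
Every vertex is now reached.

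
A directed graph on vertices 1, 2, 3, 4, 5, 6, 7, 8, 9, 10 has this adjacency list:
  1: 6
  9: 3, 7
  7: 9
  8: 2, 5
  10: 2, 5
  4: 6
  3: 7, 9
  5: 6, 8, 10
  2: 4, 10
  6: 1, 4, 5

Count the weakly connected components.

2

From 1: component {1, 2, 4, 5, 6, 8, 10}.
From 3: component {3, 7, 9}.
That's 2 components.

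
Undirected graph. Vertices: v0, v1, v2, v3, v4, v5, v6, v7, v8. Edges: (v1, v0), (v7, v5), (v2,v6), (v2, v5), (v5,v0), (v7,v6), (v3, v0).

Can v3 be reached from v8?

No

v8 has no edges, so nothing is reachable from it.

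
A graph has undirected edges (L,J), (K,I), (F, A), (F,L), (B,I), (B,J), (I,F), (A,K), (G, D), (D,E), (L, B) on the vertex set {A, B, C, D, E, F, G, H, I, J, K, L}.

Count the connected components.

From A: component {A, B, F, I, J, K, L}.
From C: component {C}.
From D: component {D, E, G}.
From H: component {H}.
That's 4 components.

4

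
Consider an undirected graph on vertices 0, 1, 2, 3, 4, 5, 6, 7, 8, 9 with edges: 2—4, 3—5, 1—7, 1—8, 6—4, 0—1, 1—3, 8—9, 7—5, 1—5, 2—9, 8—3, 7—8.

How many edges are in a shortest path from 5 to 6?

Distance 0: 5.
Distance 1: 1, 3, 7.
Distance 2: 0, 8.
Distance 3: 9.
Distance 4: 2.
Distance 5: 4.
Distance 6: 6 — contains 6.

6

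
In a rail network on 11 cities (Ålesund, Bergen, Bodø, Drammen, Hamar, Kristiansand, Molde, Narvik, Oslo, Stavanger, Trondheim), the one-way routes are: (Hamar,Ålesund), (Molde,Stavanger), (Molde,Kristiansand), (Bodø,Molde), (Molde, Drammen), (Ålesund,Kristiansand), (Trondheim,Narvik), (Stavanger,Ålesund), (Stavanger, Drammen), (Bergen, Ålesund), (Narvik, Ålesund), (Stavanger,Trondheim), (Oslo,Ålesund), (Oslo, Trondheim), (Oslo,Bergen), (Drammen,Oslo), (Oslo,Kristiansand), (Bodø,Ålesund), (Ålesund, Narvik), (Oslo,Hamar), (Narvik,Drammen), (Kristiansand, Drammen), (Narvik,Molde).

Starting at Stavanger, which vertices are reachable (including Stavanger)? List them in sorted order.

Ålesund, Bergen, Drammen, Hamar, Kristiansand, Molde, Narvik, Oslo, Stavanger, Trondheim

Start at Stavanger.
Its neighbours: Ålesund, Drammen, Trondheim.
Then their neighbours: Kristiansand, Narvik, Oslo.
Then next layer: Bergen, Hamar, Molde.
Nothing further is reachable.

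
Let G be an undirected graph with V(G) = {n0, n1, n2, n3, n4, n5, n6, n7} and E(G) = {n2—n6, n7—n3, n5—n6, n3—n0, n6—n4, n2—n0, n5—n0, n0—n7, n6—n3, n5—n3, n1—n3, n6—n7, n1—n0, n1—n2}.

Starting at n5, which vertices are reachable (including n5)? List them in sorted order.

Start at n5.
Its neighbours: n0, n3, n6.
Then their neighbours: n1, n2, n4, n7.
Every vertex is now reached.

n0, n1, n2, n3, n4, n5, n6, n7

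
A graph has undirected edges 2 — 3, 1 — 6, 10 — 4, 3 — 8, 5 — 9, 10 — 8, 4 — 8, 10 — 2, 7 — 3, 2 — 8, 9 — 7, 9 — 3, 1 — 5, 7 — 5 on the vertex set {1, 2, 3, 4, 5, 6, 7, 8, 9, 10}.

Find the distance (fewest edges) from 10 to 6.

6

Distance 0: 10.
Distance 1: 2, 4, 8.
Distance 2: 3.
Distance 3: 7, 9.
Distance 4: 5.
Distance 5: 1.
Distance 6: 6 — contains 6.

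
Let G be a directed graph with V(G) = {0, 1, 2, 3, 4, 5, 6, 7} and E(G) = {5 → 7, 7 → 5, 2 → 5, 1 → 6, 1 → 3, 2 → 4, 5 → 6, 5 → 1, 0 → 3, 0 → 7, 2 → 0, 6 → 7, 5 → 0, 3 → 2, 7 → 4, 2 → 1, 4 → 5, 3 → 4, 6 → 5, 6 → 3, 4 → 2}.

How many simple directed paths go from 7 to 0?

7→4→2→0
7→4→2→1→6→5→0
7→4→2→5→0
7→4→5→0
7→4→5→1→3→2→0
7→4→5→1→6→3→2→0
7→4→5→6→3→2→0
7→5→0
7→5→1→3→2→0
7→5→1→3→4→2→0
7→5→1→6→3→2→0
7→5→1→6→3→4→2→0
7→5→6→3→2→0
7→5→6→3→4→2→0

14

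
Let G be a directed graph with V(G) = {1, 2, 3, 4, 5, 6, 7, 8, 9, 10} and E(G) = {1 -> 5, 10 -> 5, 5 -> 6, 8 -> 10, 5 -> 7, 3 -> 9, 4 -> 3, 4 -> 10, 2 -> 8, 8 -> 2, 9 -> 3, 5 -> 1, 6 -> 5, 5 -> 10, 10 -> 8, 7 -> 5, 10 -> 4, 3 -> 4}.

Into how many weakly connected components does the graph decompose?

From 1: component {1, 2, 3, 4, 5, 6, 7, 8, 9, 10}.
That's 1 component.

1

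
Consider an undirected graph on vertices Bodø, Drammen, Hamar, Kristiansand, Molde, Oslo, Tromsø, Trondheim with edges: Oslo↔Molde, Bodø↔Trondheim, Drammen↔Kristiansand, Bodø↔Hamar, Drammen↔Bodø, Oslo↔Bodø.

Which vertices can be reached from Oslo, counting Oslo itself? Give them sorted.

Start at Oslo.
Its neighbours: Bodø, Molde.
Then their neighbours: Drammen, Hamar, Trondheim.
Then next layer: Kristiansand.
Nothing further is reachable.

Bodø, Drammen, Hamar, Kristiansand, Molde, Oslo, Trondheim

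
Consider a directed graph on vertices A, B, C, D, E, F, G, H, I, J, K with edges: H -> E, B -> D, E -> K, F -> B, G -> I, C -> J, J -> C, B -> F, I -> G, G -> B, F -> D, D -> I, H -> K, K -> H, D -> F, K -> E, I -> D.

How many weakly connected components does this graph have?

From A: component {A}.
From B: component {B, D, F, G, I}.
From C: component {C, J}.
From E: component {E, H, K}.
That's 4 components.

4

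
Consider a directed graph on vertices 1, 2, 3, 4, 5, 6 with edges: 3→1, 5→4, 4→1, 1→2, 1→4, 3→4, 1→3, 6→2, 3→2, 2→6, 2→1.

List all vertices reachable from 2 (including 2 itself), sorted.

Start at 2.
Its neighbours: 1, 6.
Then their neighbours: 3, 4.
Nothing further is reachable.

1, 2, 3, 4, 6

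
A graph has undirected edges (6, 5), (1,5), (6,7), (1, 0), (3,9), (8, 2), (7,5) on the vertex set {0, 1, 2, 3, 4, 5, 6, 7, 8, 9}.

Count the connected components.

From 0: component {0, 1, 5, 6, 7}.
From 2: component {2, 8}.
From 3: component {3, 9}.
From 4: component {4}.
That's 4 components.

4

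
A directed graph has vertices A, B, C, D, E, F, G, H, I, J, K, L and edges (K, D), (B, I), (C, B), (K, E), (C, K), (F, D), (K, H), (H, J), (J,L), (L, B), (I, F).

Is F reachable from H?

Explore from H.
Distance 1: reach J.
Distance 2: reach L.
Distance 3: reach B.
Distance 4: reach I.
Distance 5: reach F.
Found F.

Yes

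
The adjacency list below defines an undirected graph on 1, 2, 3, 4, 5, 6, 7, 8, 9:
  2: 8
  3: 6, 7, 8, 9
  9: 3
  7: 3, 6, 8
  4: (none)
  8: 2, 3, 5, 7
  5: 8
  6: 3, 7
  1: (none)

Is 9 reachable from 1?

No

1 has no edges, so nothing is reachable from it.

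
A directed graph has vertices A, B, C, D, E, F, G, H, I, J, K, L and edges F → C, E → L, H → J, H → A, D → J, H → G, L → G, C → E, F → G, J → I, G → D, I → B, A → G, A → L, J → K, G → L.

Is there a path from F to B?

Yes

Explore from F.
Distance 1: reach C, G.
Distance 2: reach D, E, L.
Distance 3: reach J.
Distance 4: reach I, K.
Distance 5: reach B.
Found B.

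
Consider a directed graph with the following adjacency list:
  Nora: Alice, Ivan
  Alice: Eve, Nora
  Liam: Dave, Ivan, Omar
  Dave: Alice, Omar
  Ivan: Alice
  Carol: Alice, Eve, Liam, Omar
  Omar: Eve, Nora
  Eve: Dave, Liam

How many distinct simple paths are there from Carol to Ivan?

21

Carol→Alice→Eve→Dave→Omar→Nora→Ivan
Carol→Alice→Eve→Liam→Dave→Omar→Nora→Ivan
Carol→Alice→Eve→Liam→Ivan
Carol→Alice→Eve→Liam→Omar→Nora→Ivan
Carol→Alice→Nora→Ivan
Carol→Eve→Dave→Alice→Nora→Ivan
Carol→Eve→Dave→Omar→Nora→Ivan
Carol→Eve→Liam→Dave→Alice→Nora→Ivan
... and 13 more.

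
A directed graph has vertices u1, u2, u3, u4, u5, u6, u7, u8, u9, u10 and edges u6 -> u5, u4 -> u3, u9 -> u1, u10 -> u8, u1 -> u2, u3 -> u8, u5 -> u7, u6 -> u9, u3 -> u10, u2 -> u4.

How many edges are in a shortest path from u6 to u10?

6

Distance 0: u6.
Distance 1: u5, u9.
Distance 2: u1, u7.
Distance 3: u2.
Distance 4: u4.
Distance 5: u3.
Distance 6: u8, u10 — contains u10.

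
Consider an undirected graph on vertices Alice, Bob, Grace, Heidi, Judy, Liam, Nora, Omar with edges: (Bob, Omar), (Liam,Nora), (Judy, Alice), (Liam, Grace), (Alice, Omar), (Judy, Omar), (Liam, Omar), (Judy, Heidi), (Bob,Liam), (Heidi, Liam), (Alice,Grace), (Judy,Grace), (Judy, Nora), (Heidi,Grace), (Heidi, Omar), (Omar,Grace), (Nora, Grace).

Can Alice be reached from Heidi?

Yes

Explore from Heidi.
Distance 1: reach Grace, Judy, Liam, Omar.
Distance 2: reach Alice, Bob, Nora.
Found Alice.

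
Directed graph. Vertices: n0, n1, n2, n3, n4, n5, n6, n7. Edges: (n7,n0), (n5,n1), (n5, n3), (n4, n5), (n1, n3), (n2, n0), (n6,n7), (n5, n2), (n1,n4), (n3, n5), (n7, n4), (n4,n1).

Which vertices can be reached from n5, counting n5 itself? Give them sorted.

Start at n5.
Its neighbours: n1, n2, n3.
Then their neighbours: n0, n4.
Nothing further is reachable.

n0, n1, n2, n3, n4, n5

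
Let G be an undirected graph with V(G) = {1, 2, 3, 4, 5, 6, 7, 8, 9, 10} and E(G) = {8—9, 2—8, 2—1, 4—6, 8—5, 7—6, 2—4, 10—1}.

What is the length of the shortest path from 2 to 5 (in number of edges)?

2

Distance 0: 2.
Distance 1: 1, 4, 8.
Distance 2: 5, 6, 9, 10 — contains 5.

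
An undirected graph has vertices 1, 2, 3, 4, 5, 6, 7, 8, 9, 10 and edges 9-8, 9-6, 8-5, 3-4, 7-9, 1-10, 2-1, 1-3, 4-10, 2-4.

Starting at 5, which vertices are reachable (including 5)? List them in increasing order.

Start at 5.
Its neighbours: 8.
Then their neighbours: 9.
Then next layer: 6, 7.
Nothing further is reachable.

5, 6, 7, 8, 9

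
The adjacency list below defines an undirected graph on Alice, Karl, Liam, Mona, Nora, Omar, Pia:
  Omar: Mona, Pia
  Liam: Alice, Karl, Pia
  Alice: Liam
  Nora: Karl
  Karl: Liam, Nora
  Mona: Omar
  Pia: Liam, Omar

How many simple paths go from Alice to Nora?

Alice–Liam–Karl–Nora

1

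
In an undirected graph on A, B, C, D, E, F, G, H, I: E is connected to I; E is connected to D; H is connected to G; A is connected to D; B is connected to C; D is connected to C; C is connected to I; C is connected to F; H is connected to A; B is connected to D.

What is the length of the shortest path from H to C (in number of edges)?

Distance 0: H.
Distance 1: A, G.
Distance 2: D.
Distance 3: B, C, E — contains C.

3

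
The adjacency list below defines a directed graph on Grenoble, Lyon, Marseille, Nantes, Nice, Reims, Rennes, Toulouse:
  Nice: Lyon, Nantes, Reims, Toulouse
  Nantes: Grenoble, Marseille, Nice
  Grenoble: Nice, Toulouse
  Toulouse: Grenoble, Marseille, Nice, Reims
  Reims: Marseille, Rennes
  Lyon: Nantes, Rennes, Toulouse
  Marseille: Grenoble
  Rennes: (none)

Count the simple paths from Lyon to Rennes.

15

Lyon→Nantes→Grenoble→Nice→Reims→Rennes
Lyon→Nantes→Grenoble→Nice→Toulouse→Reims→Rennes
Lyon→Nantes→Grenoble→Toulouse→Nice→Reims→Rennes
Lyon→Nantes→Grenoble→Toulouse→Reims→Rennes
Lyon→Nantes→Marseille→Grenoble→Nice→Reims→Rennes
Lyon→Nantes→Marseille→Grenoble→Nice→Toulouse→Reims→Rennes
Lyon→Nantes→Marseille→Grenoble→Toulouse→Nice→Reims→Rennes
Lyon→Nantes→Marseille→Grenoble→Toulouse→Reims→Rennes
Lyon→Nantes→Nice→Reims→Rennes
Lyon→Nantes→Nice→Toulouse→Reims→Rennes
Lyon→Rennes
Lyon→Toulouse→Grenoble→Nice→Reims→Rennes
Lyon→Toulouse→Marseille→Grenoble→Nice→Reims→Rennes
Lyon→Toulouse→Nice→Reims→Rennes
Lyon→Toulouse→Reims→Rennes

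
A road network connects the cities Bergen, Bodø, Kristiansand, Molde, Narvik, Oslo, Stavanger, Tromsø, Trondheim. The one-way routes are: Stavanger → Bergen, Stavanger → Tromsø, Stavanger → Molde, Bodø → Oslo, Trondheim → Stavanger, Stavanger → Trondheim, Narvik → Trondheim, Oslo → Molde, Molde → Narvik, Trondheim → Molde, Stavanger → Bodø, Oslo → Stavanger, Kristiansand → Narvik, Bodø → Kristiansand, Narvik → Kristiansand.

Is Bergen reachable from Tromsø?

Tromsø has no outgoing edges, so nothing is reachable from it.

No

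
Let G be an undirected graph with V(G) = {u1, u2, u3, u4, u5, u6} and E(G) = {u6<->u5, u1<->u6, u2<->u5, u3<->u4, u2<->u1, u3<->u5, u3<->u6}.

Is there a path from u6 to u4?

Yes

Explore from u6.
Distance 1: reach u1, u3, u5.
Distance 2: reach u2, u4.
Found u4.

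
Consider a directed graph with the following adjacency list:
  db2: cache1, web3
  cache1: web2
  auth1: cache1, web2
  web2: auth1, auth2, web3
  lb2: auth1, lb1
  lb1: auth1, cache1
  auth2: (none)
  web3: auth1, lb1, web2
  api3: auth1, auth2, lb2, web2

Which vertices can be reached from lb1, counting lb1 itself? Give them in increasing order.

Start at lb1.
Its neighbours: auth1, cache1.
Then their neighbours: web2.
Then next layer: auth2, web3.
Nothing further is reachable.

auth1, auth2, cache1, lb1, web2, web3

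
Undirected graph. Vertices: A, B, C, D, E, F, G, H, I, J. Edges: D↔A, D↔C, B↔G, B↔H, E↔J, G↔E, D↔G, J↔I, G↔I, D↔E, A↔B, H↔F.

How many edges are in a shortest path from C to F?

5

Distance 0: C.
Distance 1: D.
Distance 2: A, E, G.
Distance 3: B, I, J.
Distance 4: H.
Distance 5: F — contains F.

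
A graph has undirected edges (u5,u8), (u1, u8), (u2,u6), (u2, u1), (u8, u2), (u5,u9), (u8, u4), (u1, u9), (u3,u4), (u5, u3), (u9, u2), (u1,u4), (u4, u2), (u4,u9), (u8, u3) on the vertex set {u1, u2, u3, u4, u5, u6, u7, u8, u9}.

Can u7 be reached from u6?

No

Explore from u6.
Distance 1: reach u2.
Distance 2: reach u1, u4, u8, u9.
Distance 3: reach u3, u5.
The search is exhausted without reaching u7; it lies in a different component.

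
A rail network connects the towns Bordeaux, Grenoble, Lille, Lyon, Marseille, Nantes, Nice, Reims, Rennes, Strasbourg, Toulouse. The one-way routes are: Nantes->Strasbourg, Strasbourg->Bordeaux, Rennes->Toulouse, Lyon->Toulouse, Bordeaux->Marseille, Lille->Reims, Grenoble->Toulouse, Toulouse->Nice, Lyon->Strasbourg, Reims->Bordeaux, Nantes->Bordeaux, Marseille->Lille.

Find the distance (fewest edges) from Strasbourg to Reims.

Distance 0: Strasbourg.
Distance 1: Bordeaux.
Distance 2: Marseille.
Distance 3: Lille.
Distance 4: Reims — contains Reims.

4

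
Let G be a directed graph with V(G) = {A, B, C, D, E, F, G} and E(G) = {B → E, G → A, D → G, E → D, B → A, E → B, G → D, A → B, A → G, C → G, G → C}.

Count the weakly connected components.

From A: component {A, B, C, D, E, G}.
From F: component {F}.
That's 2 components.

2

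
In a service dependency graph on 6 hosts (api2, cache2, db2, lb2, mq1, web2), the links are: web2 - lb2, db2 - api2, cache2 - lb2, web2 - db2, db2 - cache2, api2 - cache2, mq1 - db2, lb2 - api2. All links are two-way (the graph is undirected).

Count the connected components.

From api2: component {api2, cache2, db2, lb2, mq1, web2}.
That's 1 component.

1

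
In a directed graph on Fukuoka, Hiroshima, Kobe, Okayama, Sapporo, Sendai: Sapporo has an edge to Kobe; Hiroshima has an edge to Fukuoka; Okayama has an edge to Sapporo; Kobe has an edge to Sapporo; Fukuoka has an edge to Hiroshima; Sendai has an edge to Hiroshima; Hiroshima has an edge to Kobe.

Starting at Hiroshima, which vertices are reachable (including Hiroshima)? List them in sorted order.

Fukuoka, Hiroshima, Kobe, Sapporo

Start at Hiroshima.
Its neighbours: Fukuoka, Kobe.
Then their neighbours: Sapporo.
Nothing further is reachable.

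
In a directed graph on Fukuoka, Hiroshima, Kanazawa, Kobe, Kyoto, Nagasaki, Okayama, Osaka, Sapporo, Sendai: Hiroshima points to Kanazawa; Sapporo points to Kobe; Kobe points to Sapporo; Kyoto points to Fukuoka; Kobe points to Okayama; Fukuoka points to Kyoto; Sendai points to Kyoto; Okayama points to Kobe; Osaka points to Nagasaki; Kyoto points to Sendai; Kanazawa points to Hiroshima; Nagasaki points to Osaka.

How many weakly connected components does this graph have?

From Fukuoka: component {Fukuoka, Kyoto, Sendai}.
From Hiroshima: component {Hiroshima, Kanazawa}.
From Kobe: component {Kobe, Okayama, Sapporo}.
From Nagasaki: component {Nagasaki, Osaka}.
That's 4 components.

4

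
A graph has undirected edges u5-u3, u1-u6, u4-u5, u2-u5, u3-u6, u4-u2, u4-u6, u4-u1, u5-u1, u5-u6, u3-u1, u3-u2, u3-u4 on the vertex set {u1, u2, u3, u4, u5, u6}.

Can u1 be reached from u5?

Explore from u5.
Distance 1: reach u1, u2, u3, u4, u6.
Found u1.

Yes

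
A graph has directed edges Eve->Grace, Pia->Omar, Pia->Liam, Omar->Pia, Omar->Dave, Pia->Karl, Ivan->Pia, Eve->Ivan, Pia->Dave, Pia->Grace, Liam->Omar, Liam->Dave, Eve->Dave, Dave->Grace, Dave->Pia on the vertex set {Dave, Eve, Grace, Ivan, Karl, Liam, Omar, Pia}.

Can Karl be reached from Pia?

Yes

Explore from Pia.
Distance 1: reach Dave, Grace, Karl, Liam, Omar.
Found Karl.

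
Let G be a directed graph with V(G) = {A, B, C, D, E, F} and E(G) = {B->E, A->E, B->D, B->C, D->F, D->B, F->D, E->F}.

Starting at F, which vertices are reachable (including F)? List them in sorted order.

Start at F.
Its neighbours: D.
Then their neighbours: B.
Then next layer: C, E.
Nothing further is reachable.

B, C, D, E, F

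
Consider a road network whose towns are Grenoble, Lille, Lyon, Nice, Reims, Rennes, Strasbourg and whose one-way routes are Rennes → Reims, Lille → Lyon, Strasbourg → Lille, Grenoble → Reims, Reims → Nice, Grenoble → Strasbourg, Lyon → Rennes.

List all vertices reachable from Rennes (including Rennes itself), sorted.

Start at Rennes.
Its neighbours: Reims.
Then their neighbours: Nice.
Nothing further is reachable.

Nice, Reims, Rennes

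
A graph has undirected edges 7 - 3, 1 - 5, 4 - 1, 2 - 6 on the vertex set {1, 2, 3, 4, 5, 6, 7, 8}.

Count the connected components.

From 1: component {1, 4, 5}.
From 2: component {2, 6}.
From 3: component {3, 7}.
From 8: component {8}.
That's 4 components.

4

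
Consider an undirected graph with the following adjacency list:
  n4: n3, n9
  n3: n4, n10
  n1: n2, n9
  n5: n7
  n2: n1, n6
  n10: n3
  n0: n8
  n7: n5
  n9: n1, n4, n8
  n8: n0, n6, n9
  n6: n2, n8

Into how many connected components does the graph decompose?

2

From n0: component {n0, n1, n2, n3, n4, n6, n8, n9, n10}.
From n5: component {n5, n7}.
That's 2 components.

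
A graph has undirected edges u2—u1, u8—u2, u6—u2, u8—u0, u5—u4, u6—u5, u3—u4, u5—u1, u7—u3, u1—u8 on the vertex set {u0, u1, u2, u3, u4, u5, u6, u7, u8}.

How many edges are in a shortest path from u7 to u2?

5

Distance 0: u7.
Distance 1: u3.
Distance 2: u4.
Distance 3: u5.
Distance 4: u1, u6.
Distance 5: u2, u8 — contains u2.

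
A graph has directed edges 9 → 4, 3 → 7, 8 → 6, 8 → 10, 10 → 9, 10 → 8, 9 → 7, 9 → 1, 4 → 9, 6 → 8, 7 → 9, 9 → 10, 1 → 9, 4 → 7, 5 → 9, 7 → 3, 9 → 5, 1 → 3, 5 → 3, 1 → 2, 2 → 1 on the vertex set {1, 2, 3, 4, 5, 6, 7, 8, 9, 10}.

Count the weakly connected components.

From 1: component {1, 2, 3, 4, 5, 6, 7, 8, 9, 10}.
That's 1 component.

1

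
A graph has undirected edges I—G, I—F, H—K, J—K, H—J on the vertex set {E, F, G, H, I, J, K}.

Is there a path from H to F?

Explore from H.
Distance 1: reach J, K.
The search is exhausted without reaching F; it lies in a different component.

No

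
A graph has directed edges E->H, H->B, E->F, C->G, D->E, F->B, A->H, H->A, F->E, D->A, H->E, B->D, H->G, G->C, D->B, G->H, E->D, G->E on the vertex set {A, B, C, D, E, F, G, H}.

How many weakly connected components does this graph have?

1

From A: component {A, B, C, D, E, F, G, H}.
That's 1 component.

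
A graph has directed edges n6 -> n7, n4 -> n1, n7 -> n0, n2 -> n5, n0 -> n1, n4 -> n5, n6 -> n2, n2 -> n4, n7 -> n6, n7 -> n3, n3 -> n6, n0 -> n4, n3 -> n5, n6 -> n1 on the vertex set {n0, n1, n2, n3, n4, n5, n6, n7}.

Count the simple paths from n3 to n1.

n3→n6→n1
n3→n6→n2→n4→n1
n3→n6→n7→n0→n1
n3→n6→n7→n0→n4→n1

4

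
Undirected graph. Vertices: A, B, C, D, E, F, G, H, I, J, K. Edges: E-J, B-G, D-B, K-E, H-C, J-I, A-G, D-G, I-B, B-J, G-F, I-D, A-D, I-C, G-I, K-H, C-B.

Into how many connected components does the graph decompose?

From A: component {A, B, C, D, E, F, G, H, I, J, K}.
That's 1 component.

1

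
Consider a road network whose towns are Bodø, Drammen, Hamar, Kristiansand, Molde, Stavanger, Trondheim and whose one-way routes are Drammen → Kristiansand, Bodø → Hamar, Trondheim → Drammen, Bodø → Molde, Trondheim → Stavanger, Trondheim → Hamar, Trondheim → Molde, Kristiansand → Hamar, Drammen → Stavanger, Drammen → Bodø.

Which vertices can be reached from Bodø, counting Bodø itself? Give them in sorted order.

Bodø, Hamar, Molde

Start at Bodø.
Its neighbours: Hamar, Molde.
Nothing further is reachable.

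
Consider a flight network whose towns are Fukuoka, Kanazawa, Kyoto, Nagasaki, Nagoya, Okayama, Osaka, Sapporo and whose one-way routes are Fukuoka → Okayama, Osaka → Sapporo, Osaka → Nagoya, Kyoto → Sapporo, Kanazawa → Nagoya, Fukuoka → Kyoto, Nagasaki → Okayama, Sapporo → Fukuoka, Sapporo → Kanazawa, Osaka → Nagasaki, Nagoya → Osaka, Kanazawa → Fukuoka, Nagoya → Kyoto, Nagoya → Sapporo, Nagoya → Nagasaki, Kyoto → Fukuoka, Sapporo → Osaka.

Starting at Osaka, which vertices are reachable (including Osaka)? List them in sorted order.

Fukuoka, Kanazawa, Kyoto, Nagasaki, Nagoya, Okayama, Osaka, Sapporo

Start at Osaka.
Its neighbours: Nagasaki, Nagoya, Sapporo.
Then their neighbours: Fukuoka, Kanazawa, Kyoto, Okayama.
Every vertex is now reached.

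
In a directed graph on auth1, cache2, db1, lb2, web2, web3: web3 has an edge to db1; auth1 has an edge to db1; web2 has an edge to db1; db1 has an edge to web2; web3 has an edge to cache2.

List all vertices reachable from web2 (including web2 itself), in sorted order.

Start at web2.
Its neighbours: db1.
Nothing further is reachable.

db1, web2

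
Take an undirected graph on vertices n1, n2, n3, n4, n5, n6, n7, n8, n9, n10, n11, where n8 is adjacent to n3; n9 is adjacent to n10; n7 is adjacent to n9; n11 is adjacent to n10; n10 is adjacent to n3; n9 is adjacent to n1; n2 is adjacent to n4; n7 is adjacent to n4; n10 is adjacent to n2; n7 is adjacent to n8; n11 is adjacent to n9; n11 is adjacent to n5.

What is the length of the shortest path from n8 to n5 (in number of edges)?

Distance 0: n8.
Distance 1: n3, n7.
Distance 2: n4, n9, n10.
Distance 3: n1, n2, n11.
Distance 4: n5 — contains n5.

4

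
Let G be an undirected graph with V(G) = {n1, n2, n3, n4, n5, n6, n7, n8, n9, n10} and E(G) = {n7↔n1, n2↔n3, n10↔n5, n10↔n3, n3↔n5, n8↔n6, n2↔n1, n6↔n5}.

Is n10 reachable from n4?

n4 has no edges, so nothing is reachable from it.

No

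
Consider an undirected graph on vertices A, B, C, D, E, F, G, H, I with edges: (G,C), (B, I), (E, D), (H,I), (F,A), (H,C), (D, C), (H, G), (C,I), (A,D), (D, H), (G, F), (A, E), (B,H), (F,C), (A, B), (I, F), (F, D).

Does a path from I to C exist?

Yes

Explore from I.
Distance 1: reach B, C, F, H.
Found C.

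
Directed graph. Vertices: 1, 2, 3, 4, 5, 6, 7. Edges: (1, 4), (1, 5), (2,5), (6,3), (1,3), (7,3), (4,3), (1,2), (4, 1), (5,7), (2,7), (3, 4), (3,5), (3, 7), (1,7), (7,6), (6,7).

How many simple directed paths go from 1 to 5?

8

1→2→5
1→2→7→3→5
1→2→7→6→3→5
1→3→5
1→4→3→5
1→5
1→7→3→5
1→7→6→3→5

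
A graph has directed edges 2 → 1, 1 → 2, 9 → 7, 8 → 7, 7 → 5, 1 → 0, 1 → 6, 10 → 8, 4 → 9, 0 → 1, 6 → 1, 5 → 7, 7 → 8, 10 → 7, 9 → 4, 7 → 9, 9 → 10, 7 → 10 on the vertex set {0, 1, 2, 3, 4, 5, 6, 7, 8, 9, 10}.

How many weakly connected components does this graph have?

From 0: component {0, 1, 2, 6}.
From 3: component {3}.
From 4: component {4, 5, 7, 8, 9, 10}.
That's 3 components.

3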